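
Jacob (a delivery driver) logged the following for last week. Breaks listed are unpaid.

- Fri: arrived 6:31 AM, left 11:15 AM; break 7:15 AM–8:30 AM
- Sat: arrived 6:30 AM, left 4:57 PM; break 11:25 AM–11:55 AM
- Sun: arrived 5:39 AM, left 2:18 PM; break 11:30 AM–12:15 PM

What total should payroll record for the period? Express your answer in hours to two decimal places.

Fri: 6:31 AM–11:15 AM = 4 h 44 min; less 75 min break → 3 h 29 min
Sat: 6:30 AM–4:57 PM = 10 h 27 min; less 30 min break → 9 h 57 min
Sun: 5:39 AM–2:18 PM = 8 h 39 min; less 45 min break → 7 h 54 min
Total: 3 h 29 min + 9 h 57 min + 7 h 54 min = 21 h 20 min.

21.33 hours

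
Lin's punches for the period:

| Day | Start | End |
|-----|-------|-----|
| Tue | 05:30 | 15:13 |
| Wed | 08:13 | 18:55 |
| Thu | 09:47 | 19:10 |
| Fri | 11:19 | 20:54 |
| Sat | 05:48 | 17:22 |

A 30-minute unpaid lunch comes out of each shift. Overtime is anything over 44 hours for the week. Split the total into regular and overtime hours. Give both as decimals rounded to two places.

Regular 44.00 hours, overtime 4.45 hours

Tue: 05:30–15:13 = 9 h 43 min; less 30 min break → 9 h 13 min
Wed: 08:13–18:55 = 10 h 42 min; less 30 min break → 10 h 12 min
Thu: 09:47–19:10 = 9 h 23 min; less 30 min break → 8 h 53 min
Fri: 11:19–20:54 = 9 h 35 min; less 30 min break → 9 h 5 min
Sat: 05:48–17:22 = 11 h 34 min; less 30 min break → 11 h 4 min
Total worked: 48 h 27 min = 48.45 h.
Threshold 44 h → overtime 4 h 27 min, regular 44 h 0 min.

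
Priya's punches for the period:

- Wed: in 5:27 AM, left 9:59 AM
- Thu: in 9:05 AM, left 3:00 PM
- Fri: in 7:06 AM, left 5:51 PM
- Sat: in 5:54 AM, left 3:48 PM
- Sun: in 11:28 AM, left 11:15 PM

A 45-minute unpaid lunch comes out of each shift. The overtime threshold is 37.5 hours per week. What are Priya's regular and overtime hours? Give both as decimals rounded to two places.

Wed: 5:27 AM–9:59 AM = 4 h 32 min; less 45 min break → 3 h 47 min
Thu: 9:05 AM–3:00 PM = 5 h 55 min; less 45 min break → 5 h 10 min
Fri: 7:06 AM–5:51 PM = 10 h 45 min; less 45 min break → 10 h 0 min
Sat: 5:54 AM–3:48 PM = 9 h 54 min; less 45 min break → 9 h 9 min
Sun: 11:28 AM–11:15 PM = 11 h 47 min; less 45 min break → 11 h 2 min
Total worked: 39 h 8 min = 39.13 h.
Threshold 37.5 h → overtime 1 h 38 min, regular 37 h 30 min.

Regular 37.50 hours, overtime 1.63 hours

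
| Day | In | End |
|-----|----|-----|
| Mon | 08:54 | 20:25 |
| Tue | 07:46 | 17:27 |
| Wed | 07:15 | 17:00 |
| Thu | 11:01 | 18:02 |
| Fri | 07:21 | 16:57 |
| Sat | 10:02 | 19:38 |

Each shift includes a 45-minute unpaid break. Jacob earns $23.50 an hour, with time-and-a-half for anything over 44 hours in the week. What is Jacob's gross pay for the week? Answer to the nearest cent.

Mon: 08:54–20:25 = 11 h 31 min; less 45 min break → 10 h 46 min
Tue: 07:46–17:27 = 9 h 41 min; less 45 min break → 8 h 56 min
Wed: 07:15–17:00 = 9 h 45 min; less 45 min break → 9 h 0 min
Thu: 11:01–18:02 = 7 h 1 min; less 45 min break → 6 h 16 min
Fri: 07:21–16:57 = 9 h 36 min; less 45 min break → 8 h 51 min
Sat: 10:02–19:38 = 9 h 36 min; less 45 min break → 8 h 51 min
Total worked: 52 h 40 min = 3160 min.
Regular 44 h 0 min = 2640 min at $23.50/h; overtime 8 h 40 min = 520 min at $35.25/h.
Pay = (2640 × $23.50 + 520 × $35.25) ÷ 60 = $1339.50.

$1339.50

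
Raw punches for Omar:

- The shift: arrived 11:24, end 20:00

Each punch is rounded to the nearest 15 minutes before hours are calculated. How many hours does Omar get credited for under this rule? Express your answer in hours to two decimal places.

The shift: in 11:24→11:30, out 20:00→20:00; 8 h 30 min

8.50 hours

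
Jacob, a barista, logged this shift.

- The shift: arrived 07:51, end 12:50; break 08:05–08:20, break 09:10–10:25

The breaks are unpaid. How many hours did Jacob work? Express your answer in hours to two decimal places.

The shift: 07:51–12:50 = 4 h 59 min; less 90 min break → 3 h 29 min

3.48 hours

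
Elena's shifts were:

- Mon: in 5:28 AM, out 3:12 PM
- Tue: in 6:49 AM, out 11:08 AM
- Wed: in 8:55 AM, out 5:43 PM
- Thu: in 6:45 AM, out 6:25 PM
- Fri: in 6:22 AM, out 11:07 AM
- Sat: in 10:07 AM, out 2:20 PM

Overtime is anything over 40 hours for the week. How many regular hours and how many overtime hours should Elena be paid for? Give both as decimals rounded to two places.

Mon: 5:28 AM–3:12 PM = 9 h 44 min
Tue: 6:49 AM–11:08 AM = 4 h 19 min
Wed: 8:55 AM–5:43 PM = 8 h 48 min
Thu: 6:45 AM–6:25 PM = 11 h 40 min
Fri: 6:22 AM–11:07 AM = 4 h 45 min
Sat: 10:07 AM–2:20 PM = 4 h 13 min
Total worked: 43 h 29 min = 43.48 h.
Threshold 40 h → overtime 3 h 29 min, regular 40 h 0 min.

Regular 40.00 hours, overtime 3.48 hours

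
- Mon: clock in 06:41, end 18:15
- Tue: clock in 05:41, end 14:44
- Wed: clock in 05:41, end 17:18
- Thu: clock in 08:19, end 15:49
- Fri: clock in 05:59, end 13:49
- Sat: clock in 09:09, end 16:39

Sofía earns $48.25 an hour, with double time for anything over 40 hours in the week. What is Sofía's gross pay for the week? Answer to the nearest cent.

$3383.93

Mon: 06:41–18:15 = 11 h 34 min
Tue: 05:41–14:44 = 9 h 3 min
Wed: 05:41–17:18 = 11 h 37 min
Thu: 08:19–15:49 = 7 h 30 min
Fri: 05:59–13:49 = 7 h 50 min
Sat: 09:09–16:39 = 7 h 30 min
Total worked: 55 h 4 min = 3304 min.
Regular 40 h 0 min = 2400 min at $48.25/h; overtime 15 h 4 min = 904 min at $96.50/h.
Pay = (2400 × $48.25 + 904 × $96.50) ÷ 60 = $3383.93.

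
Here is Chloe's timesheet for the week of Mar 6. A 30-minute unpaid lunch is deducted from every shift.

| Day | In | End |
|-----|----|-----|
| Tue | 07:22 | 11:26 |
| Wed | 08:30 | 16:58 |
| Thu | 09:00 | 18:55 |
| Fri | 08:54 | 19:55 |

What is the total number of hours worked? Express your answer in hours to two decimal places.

Tue: 07:22–11:26 = 4 h 4 min; less 30 min break → 3 h 34 min
Wed: 08:30–16:58 = 8 h 28 min; less 30 min break → 7 h 58 min
Thu: 09:00–18:55 = 9 h 55 min; less 30 min break → 9 h 25 min
Fri: 08:54–19:55 = 11 h 1 min; less 30 min break → 10 h 31 min
Total: 3 h 34 min + 7 h 58 min + 9 h 25 min + 10 h 31 min = 31 h 28 min.

31.47 hours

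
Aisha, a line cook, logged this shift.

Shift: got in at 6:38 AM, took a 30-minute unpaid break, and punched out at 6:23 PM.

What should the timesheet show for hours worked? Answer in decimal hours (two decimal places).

11.25 hours

Shift: 6:38 AM–6:23 PM = 11 h 45 min; less 30 min break → 11 h 15 min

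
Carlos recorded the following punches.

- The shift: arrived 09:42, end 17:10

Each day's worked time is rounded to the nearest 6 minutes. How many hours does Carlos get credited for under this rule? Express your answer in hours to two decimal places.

The shift: 09:42–17:10 = 7 h 28 min → rounds to 7 h 30 min

7.50 hours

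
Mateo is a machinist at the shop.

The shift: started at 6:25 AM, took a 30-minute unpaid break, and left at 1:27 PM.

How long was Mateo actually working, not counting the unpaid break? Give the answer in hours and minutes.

The shift: 6:25 AM–1:27 PM = 7 h 2 min; less 30 min break → 6 h 32 min

6 h 32 min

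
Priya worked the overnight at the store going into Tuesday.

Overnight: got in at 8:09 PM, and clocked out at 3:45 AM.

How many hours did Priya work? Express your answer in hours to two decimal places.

Overnight: 8:09 PM → midnight = 3 h 51 min; midnight → 3:45 AM = 3 h 45 min; span 7 h 36 min

7.60 hours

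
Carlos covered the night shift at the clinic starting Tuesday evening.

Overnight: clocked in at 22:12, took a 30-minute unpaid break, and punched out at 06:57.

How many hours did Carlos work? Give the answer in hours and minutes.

Overnight: 22:12 → midnight = 1 h 48 min; midnight → 06:57 = 6 h 57 min; span 8 h 45 min; less 30 min break → 8 h 15 min

8 h 15 min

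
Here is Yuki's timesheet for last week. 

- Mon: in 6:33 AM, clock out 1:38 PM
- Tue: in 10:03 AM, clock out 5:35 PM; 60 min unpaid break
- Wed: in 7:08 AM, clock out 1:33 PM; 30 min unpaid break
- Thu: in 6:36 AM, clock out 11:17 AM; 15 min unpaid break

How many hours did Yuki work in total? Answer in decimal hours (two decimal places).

23.97 hours

Mon: 6:33 AM–1:38 PM = 7 h 5 min
Tue: 10:03 AM–5:35 PM = 7 h 32 min; less 60 min break → 6 h 32 min
Wed: 7:08 AM–1:33 PM = 6 h 25 min; less 30 min break → 5 h 55 min
Thu: 6:36 AM–11:17 AM = 4 h 41 min; less 15 min break → 4 h 26 min
Total: 7 h 5 min + 6 h 32 min + 5 h 55 min + 4 h 26 min = 23 h 58 min.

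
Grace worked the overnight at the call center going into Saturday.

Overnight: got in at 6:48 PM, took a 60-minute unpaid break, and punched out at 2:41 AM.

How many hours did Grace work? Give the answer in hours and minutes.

Overnight: 6:48 PM → midnight = 5 h 12 min; midnight → 2:41 AM = 2 h 41 min; span 7 h 53 min; less 60 min break → 6 h 53 min

6 h 53 min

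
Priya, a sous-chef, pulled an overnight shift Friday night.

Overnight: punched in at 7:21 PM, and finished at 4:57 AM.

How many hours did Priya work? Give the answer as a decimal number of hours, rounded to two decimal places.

Overnight: 7:21 PM → midnight = 4 h 39 min; midnight → 4:57 AM = 4 h 57 min; span 9 h 36 min

9.60 hours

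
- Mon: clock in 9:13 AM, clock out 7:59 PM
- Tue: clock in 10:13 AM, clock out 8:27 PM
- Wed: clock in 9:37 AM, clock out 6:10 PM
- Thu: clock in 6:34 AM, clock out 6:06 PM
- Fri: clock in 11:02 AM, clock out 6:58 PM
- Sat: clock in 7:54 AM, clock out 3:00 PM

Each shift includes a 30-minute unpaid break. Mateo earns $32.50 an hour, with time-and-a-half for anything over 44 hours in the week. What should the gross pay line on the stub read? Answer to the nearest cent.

$1874.44

Mon: 9:13 AM–7:59 PM = 10 h 46 min; less 30 min break → 10 h 16 min
Tue: 10:13 AM–8:27 PM = 10 h 14 min; less 30 min break → 9 h 44 min
Wed: 9:37 AM–6:10 PM = 8 h 33 min; less 30 min break → 8 h 3 min
Thu: 6:34 AM–6:06 PM = 11 h 32 min; less 30 min break → 11 h 2 min
Fri: 11:02 AM–6:58 PM = 7 h 56 min; less 30 min break → 7 h 26 min
Sat: 7:54 AM–3:00 PM = 7 h 6 min; less 30 min break → 6 h 36 min
Total worked: 53 h 7 min = 3187 min.
Regular 44 h 0 min = 2640 min at $32.50/h; overtime 9 h 7 min = 547 min at $48.75/h.
Pay = (2640 × $32.50 + 547 × $48.75) ÷ 60 = $1874.44.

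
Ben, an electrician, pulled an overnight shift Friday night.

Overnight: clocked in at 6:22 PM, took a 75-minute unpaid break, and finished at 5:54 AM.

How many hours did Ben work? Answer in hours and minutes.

Overnight: 6:22 PM → midnight = 5 h 38 min; midnight → 5:54 AM = 5 h 54 min; span 11 h 32 min; less 75 min break → 10 h 17 min

10 h 17 min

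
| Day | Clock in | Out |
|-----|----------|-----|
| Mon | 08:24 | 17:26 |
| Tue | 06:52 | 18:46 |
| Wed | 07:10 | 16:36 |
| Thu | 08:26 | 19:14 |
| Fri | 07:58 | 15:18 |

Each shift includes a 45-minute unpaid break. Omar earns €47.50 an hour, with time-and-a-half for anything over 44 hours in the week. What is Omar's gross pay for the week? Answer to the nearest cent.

€2143.44

Mon: 08:24–17:26 = 9 h 2 min; less 45 min break → 8 h 17 min
Tue: 06:52–18:46 = 11 h 54 min; less 45 min break → 11 h 9 min
Wed: 07:10–16:36 = 9 h 26 min; less 45 min break → 8 h 41 min
Thu: 08:26–19:14 = 10 h 48 min; less 45 min break → 10 h 3 min
Fri: 07:58–15:18 = 7 h 20 min; less 45 min break → 6 h 35 min
Total worked: 44 h 45 min = 2685 min.
Regular 44 h 0 min = 2640 min at €47.50/h; overtime 0 h 45 min = 45 min at €71.25/h.
Pay = (2640 × €47.50 + 45 × €71.25) ÷ 60 = €2143.44.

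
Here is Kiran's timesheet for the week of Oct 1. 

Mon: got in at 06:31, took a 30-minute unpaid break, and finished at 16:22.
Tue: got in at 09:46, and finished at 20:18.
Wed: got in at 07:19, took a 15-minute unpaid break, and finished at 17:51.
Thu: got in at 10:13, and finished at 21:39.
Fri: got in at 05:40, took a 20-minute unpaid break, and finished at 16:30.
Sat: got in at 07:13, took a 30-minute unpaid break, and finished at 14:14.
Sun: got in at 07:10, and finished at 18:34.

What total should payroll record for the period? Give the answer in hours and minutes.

Mon: 06:31–16:22 = 9 h 51 min; less 30 min break → 9 h 21 min
Tue: 09:46–20:18 = 10 h 32 min
Wed: 07:19–17:51 = 10 h 32 min; less 15 min break → 10 h 17 min
Thu: 10:13–21:39 = 11 h 26 min
Fri: 05:40–16:30 = 10 h 50 min; less 20 min break → 10 h 30 min
Sat: 07:13–14:14 = 7 h 1 min; less 30 min break → 6 h 31 min
Sun: 07:10–18:34 = 11 h 24 min
Total: 9 h 21 min + 10 h 32 min + 10 h 17 min + 11 h 26 min + 10 h 30 min + 6 h 31 min + 11 h 24 min = 70 h 1 min.

70 h 1 min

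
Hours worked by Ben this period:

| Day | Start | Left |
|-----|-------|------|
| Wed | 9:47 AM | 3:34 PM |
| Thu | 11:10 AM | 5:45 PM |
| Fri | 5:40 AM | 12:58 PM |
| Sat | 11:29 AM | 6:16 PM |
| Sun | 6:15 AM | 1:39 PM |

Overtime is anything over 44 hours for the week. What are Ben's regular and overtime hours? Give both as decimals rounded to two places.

Wed: 9:47 AM–3:34 PM = 5 h 47 min
Thu: 11:10 AM–5:45 PM = 6 h 35 min
Fri: 5:40 AM–12:58 PM = 7 h 18 min
Sat: 11:29 AM–6:16 PM = 6 h 47 min
Sun: 6:15 AM–1:39 PM = 7 h 24 min
Total worked: 33 h 51 min = 33.85 h.
Threshold 44 h → overtime 0 h 0 min, regular 33 h 51 min.

Regular 33.85 hours, overtime 0.00 hours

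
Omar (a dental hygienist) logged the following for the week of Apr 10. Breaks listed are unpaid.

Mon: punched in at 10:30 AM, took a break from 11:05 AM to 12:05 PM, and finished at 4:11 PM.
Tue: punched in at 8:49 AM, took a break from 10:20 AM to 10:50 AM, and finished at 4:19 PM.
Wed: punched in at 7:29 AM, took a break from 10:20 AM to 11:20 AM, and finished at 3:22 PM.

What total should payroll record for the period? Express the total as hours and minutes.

Mon: 10:30 AM–4:11 PM = 5 h 41 min; less 60 min break → 4 h 41 min
Tue: 8:49 AM–4:19 PM = 7 h 30 min; less 30 min break → 7 h 0 min
Wed: 7:29 AM–3:22 PM = 7 h 53 min; less 60 min break → 6 h 53 min
Total: 4 h 41 min + 7 h 0 min + 6 h 53 min = 18 h 34 min.

18 h 34 min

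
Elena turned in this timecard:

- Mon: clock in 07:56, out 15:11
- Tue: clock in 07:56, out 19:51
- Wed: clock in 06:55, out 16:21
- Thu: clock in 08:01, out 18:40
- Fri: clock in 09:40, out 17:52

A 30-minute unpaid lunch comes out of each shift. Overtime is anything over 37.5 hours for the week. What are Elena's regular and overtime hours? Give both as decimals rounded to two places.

Regular 37.50 hours, overtime 7.45 hours

Mon: 07:56–15:11 = 7 h 15 min; less 30 min break → 6 h 45 min
Tue: 07:56–19:51 = 11 h 55 min; less 30 min break → 11 h 25 min
Wed: 06:55–16:21 = 9 h 26 min; less 30 min break → 8 h 56 min
Thu: 08:01–18:40 = 10 h 39 min; less 30 min break → 10 h 9 min
Fri: 09:40–17:52 = 8 h 12 min; less 30 min break → 7 h 42 min
Total worked: 44 h 57 min = 44.95 h.
Threshold 37.5 h → overtime 7 h 27 min, regular 37 h 30 min.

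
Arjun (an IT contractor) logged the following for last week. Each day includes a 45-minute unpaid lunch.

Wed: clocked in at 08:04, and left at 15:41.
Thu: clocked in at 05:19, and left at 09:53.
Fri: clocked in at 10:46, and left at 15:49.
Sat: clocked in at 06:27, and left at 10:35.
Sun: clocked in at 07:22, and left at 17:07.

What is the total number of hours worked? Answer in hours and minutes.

Wed: 08:04–15:41 = 7 h 37 min; less 45 min break → 6 h 52 min
Thu: 05:19–09:53 = 4 h 34 min; less 45 min break → 3 h 49 min
Fri: 10:46–15:49 = 5 h 3 min; less 45 min break → 4 h 18 min
Sat: 06:27–10:35 = 4 h 8 min; less 45 min break → 3 h 23 min
Sun: 07:22–17:07 = 9 h 45 min; less 45 min break → 9 h 0 min
Total: 6 h 52 min + 3 h 49 min + 4 h 18 min + 3 h 23 min + 9 h 0 min = 27 h 22 min.

27 h 22 min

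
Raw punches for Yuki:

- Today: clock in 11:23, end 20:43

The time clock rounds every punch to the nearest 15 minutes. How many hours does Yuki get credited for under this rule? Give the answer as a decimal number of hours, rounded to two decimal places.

9.25 hours

Today: in 11:23→11:30, out 20:43→20:45; 9 h 15 min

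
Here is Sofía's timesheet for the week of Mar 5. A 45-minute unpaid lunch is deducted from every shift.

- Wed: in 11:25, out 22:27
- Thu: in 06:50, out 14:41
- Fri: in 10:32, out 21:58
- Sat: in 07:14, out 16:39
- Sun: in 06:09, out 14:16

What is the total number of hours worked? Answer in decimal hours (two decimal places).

44.10 hours

Wed: 11:25–22:27 = 11 h 2 min; less 45 min break → 10 h 17 min
Thu: 06:50–14:41 = 7 h 51 min; less 45 min break → 7 h 6 min
Fri: 10:32–21:58 = 11 h 26 min; less 45 min break → 10 h 41 min
Sat: 07:14–16:39 = 9 h 25 min; less 45 min break → 8 h 40 min
Sun: 06:09–14:16 = 8 h 7 min; less 45 min break → 7 h 22 min
Total: 10 h 17 min + 7 h 6 min + 10 h 41 min + 8 h 40 min + 7 h 22 min = 44 h 6 min.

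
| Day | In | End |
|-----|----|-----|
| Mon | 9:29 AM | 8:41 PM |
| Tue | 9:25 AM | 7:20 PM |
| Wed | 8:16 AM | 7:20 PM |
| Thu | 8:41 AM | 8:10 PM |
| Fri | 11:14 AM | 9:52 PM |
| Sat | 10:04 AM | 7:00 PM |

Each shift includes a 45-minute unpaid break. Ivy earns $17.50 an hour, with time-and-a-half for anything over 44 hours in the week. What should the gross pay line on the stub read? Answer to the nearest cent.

$1156.75

Mon: 9:29 AM–8:41 PM = 11 h 12 min; less 45 min break → 10 h 27 min
Tue: 9:25 AM–7:20 PM = 9 h 55 min; less 45 min break → 9 h 10 min
Wed: 8:16 AM–7:20 PM = 11 h 4 min; less 45 min break → 10 h 19 min
Thu: 8:41 AM–8:10 PM = 11 h 29 min; less 45 min break → 10 h 44 min
Fri: 11:14 AM–9:52 PM = 10 h 38 min; less 45 min break → 9 h 53 min
Sat: 10:04 AM–7:00 PM = 8 h 56 min; less 45 min break → 8 h 11 min
Total worked: 58 h 44 min = 3524 min.
Regular 44 h 0 min = 2640 min at $17.50/h; overtime 14 h 44 min = 884 min at $26.25/h.
Pay = (2640 × $17.50 + 884 × $26.25) ÷ 60 = $1156.75.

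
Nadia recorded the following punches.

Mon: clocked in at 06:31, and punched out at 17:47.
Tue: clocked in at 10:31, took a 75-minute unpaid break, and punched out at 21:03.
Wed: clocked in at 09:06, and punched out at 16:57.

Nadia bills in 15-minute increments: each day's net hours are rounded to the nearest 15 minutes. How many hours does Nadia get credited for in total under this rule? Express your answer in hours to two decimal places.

Mon: 06:31–17:47 = 11 h 16 min → rounds to 11 h 15 min
Tue: 10:31–21:03 = 10 h 32 min − 75 min = 9 h 17 min → rounds to 9 h 15 min
Wed: 09:06–16:57 = 7 h 51 min → rounds to 7 h 45 min
Total credited: 28 h 15 min.

28.25 hours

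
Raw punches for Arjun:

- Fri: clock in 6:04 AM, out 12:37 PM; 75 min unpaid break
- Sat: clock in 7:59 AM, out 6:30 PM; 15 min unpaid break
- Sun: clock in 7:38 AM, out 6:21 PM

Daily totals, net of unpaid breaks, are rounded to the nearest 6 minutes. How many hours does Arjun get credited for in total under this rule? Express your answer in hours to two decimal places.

Fri: 6:04 AM–12:37 PM = 6 h 33 min − 75 min = 5 h 18 min → rounds to 5 h 18 min
Sat: 7:59 AM–6:30 PM = 10 h 31 min − 15 min = 10 h 16 min → rounds to 10 h 18 min
Sun: 7:38 AM–6:21 PM = 10 h 43 min → rounds to 10 h 42 min
Total credited: 26 h 18 min.

26.30 hours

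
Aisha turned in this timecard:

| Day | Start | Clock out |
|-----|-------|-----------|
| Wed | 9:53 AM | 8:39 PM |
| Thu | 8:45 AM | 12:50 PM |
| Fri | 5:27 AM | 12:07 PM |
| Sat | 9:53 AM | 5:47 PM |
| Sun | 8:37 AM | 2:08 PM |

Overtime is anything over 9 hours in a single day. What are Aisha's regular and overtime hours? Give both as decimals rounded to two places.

Wed: 9:53 AM–8:39 PM = 10 h 46 min
Thu: 8:45 AM–12:50 PM = 4 h 5 min
Fri: 5:27 AM–12:07 PM = 6 h 40 min
Sat: 9:53 AM–5:47 PM = 7 h 54 min
Sun: 8:37 AM–2:08 PM = 5 h 31 min
Wed reg 9 h 0 min / OT 1 h 46 min; Thu reg 4 h 5 min / OT 0 h 0 min; Fri reg 6 h 40 min / OT 0 h 0 min; Sat reg 7 h 54 min / OT 0 h 0 min; Sun reg 5 h 31 min / OT 0 h 0 min.
Totals: regular 33 h 10 min, overtime 1 h 46 min.

Regular 33.17 hours, overtime 1.77 hours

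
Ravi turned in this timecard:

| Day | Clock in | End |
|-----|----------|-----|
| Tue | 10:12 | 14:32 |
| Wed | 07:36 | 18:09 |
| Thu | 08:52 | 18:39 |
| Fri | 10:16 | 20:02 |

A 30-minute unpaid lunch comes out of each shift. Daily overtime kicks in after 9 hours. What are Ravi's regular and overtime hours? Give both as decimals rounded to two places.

Regular 30.83 hours, overtime 1.60 hours

Tue: 10:12–14:32 = 4 h 20 min; less 30 min break → 3 h 50 min
Wed: 07:36–18:09 = 10 h 33 min; less 30 min break → 10 h 3 min
Thu: 08:52–18:39 = 9 h 47 min; less 30 min break → 9 h 17 min
Fri: 10:16–20:02 = 9 h 46 min; less 30 min break → 9 h 16 min
Tue reg 3 h 50 min / OT 0 h 0 min; Wed reg 9 h 0 min / OT 1 h 3 min; Thu reg 9 h 0 min / OT 0 h 17 min; Fri reg 9 h 0 min / OT 0 h 16 min.
Totals: regular 30 h 50 min, overtime 1 h 36 min.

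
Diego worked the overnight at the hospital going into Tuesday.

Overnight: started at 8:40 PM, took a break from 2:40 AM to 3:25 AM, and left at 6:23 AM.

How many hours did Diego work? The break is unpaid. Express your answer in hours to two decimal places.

8.97 hours

Overnight: 8:40 PM → midnight = 3 h 20 min; midnight → 6:23 AM = 6 h 23 min; span 9 h 43 min; less 45 min break → 8 h 58 min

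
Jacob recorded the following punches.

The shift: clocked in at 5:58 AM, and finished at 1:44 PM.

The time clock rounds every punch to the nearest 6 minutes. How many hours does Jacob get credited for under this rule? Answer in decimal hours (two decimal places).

The shift: in 5:58 AM→6:00 AM, out 1:44 PM→1:42 PM; 7 h 42 min

7.70 hours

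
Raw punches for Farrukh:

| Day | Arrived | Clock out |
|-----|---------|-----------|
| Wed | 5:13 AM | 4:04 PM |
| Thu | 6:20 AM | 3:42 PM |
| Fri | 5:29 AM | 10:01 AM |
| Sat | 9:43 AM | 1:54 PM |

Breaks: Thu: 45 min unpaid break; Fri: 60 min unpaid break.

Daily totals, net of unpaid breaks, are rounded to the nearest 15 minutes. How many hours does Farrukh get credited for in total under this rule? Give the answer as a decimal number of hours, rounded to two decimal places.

Wed: 5:13 AM–4:04 PM = 10 h 51 min → rounds to 10 h 45 min
Thu: 6:20 AM–3:42 PM = 9 h 22 min − 45 min = 8 h 37 min → rounds to 8 h 30 min
Fri: 5:29 AM–10:01 AM = 4 h 32 min − 60 min = 3 h 32 min → rounds to 3 h 30 min
Sat: 9:43 AM–1:54 PM = 4 h 11 min → rounds to 4 h 15 min
Total credited: 27 h 0 min.

27.00 hours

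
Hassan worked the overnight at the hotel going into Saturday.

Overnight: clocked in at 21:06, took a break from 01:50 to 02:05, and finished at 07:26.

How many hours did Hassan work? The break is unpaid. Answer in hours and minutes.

Overnight: 21:06 → midnight = 2 h 54 min; midnight → 07:26 = 7 h 26 min; span 10 h 20 min; less 15 min break → 10 h 5 min

10 h 5 min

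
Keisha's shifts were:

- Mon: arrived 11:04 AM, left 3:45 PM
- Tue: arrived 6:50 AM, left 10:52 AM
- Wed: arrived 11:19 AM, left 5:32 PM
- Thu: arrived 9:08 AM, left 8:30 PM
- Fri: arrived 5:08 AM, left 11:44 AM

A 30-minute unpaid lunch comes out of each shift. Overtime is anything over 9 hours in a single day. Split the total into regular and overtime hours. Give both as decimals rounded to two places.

Mon: 11:04 AM–3:45 PM = 4 h 41 min; less 30 min break → 4 h 11 min
Tue: 6:50 AM–10:52 AM = 4 h 2 min; less 30 min break → 3 h 32 min
Wed: 11:19 AM–5:32 PM = 6 h 13 min; less 30 min break → 5 h 43 min
Thu: 9:08 AM–8:30 PM = 11 h 22 min; less 30 min break → 10 h 52 min
Fri: 5:08 AM–11:44 AM = 6 h 36 min; less 30 min break → 6 h 6 min
Mon reg 4 h 11 min / OT 0 h 0 min; Tue reg 3 h 32 min / OT 0 h 0 min; Wed reg 5 h 43 min / OT 0 h 0 min; Thu reg 9 h 0 min / OT 1 h 52 min; Fri reg 6 h 6 min / OT 0 h 0 min.
Totals: regular 28 h 32 min, overtime 1 h 52 min.

Regular 28.53 hours, overtime 1.87 hours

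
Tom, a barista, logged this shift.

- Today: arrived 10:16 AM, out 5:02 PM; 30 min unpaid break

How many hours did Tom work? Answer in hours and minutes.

Today: 10:16 AM–5:02 PM = 6 h 46 min; less 30 min break → 6 h 16 min

6 h 16 min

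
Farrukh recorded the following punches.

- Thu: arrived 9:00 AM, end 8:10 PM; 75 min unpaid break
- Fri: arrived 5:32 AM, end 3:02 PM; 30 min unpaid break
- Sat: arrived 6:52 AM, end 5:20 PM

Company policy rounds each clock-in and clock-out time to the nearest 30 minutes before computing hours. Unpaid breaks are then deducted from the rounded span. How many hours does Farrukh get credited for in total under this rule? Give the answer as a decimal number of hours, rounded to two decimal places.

29.25 hours

Thu: in 9:00 AM→9:00 AM, out 8:10 PM→8:00 PM; 11 h 0 min − 75 min = 9 h 45 min
Fri: in 5:32 AM→5:30 AM, out 3:02 PM→3:00 PM; 9 h 30 min − 30 min = 9 h 0 min
Sat: in 6:52 AM→7:00 AM, out 5:20 PM→5:30 PM; 10 h 30 min
Total credited: 29 h 15 min.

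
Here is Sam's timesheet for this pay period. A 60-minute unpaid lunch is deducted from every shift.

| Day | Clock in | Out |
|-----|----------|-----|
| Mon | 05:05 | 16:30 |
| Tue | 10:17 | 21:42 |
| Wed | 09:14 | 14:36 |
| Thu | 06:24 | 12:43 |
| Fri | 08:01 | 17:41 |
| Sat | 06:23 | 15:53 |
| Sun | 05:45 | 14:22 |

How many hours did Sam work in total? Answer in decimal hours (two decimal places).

55.30 hours

Mon: 05:05–16:30 = 11 h 25 min; less 60 min break → 10 h 25 min
Tue: 10:17–21:42 = 11 h 25 min; less 60 min break → 10 h 25 min
Wed: 09:14–14:36 = 5 h 22 min; less 60 min break → 4 h 22 min
Thu: 06:24–12:43 = 6 h 19 min; less 60 min break → 5 h 19 min
Fri: 08:01–17:41 = 9 h 40 min; less 60 min break → 8 h 40 min
Sat: 06:23–15:53 = 9 h 30 min; less 60 min break → 8 h 30 min
Sun: 05:45–14:22 = 8 h 37 min; less 60 min break → 7 h 37 min
Total: 10 h 25 min + 10 h 25 min + 4 h 22 min + 5 h 19 min + 8 h 40 min + 8 h 30 min + 7 h 37 min = 55 h 18 min.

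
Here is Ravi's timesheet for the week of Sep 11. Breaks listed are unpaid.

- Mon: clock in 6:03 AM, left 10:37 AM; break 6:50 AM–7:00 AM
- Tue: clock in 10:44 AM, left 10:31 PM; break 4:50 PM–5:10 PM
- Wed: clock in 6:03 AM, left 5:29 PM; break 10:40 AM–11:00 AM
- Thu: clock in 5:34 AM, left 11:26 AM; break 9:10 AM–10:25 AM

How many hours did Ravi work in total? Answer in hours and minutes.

31 h 34 min

Mon: 6:03 AM–10:37 AM = 4 h 34 min; less 10 min break → 4 h 24 min
Tue: 10:44 AM–10:31 PM = 11 h 47 min; less 20 min break → 11 h 27 min
Wed: 6:03 AM–5:29 PM = 11 h 26 min; less 20 min break → 11 h 6 min
Thu: 5:34 AM–11:26 AM = 5 h 52 min; less 75 min break → 4 h 37 min
Total: 4 h 24 min + 11 h 27 min + 11 h 6 min + 4 h 37 min = 31 h 34 min.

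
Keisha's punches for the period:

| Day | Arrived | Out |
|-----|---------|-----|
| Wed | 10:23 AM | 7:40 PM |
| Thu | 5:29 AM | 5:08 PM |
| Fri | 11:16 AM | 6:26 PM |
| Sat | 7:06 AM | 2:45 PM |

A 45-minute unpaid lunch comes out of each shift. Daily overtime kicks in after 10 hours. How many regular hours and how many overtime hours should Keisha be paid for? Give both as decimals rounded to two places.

Wed: 10:23 AM–7:40 PM = 9 h 17 min; less 45 min break → 8 h 32 min
Thu: 5:29 AM–5:08 PM = 11 h 39 min; less 45 min break → 10 h 54 min
Fri: 11:16 AM–6:26 PM = 7 h 10 min; less 45 min break → 6 h 25 min
Sat: 7:06 AM–2:45 PM = 7 h 39 min; less 45 min break → 6 h 54 min
Wed reg 8 h 32 min / OT 0 h 0 min; Thu reg 10 h 0 min / OT 0 h 54 min; Fri reg 6 h 25 min / OT 0 h 0 min; Sat reg 6 h 54 min / OT 0 h 0 min.
Totals: regular 31 h 51 min, overtime 0 h 54 min.

Regular 31.85 hours, overtime 0.90 hours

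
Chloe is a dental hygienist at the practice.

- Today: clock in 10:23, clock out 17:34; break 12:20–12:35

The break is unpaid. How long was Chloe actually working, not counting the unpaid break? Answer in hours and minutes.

6 h 56 min

Today: 10:23–17:34 = 7 h 11 min; less 15 min break → 6 h 56 min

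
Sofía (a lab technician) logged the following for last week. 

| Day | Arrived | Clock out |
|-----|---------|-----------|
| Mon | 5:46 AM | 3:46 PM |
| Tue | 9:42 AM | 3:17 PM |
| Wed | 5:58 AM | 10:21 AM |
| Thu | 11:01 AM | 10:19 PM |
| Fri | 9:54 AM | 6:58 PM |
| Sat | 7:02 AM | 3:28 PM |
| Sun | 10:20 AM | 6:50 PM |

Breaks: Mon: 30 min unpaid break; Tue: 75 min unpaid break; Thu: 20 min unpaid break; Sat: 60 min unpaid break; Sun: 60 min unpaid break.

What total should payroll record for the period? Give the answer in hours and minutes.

53 h 11 min

Mon: 5:46 AM–3:46 PM = 10 h 0 min; less 30 min break → 9 h 30 min
Tue: 9:42 AM–3:17 PM = 5 h 35 min; less 75 min break → 4 h 20 min
Wed: 5:58 AM–10:21 AM = 4 h 23 min
Thu: 11:01 AM–10:19 PM = 11 h 18 min; less 20 min break → 10 h 58 min
Fri: 9:54 AM–6:58 PM = 9 h 4 min
Sat: 7:02 AM–3:28 PM = 8 h 26 min; less 60 min break → 7 h 26 min
Sun: 10:20 AM–6:50 PM = 8 h 30 min; less 60 min break → 7 h 30 min
Total: 9 h 30 min + 4 h 20 min + 4 h 23 min + 10 h 58 min + 9 h 4 min + 7 h 26 min + 7 h 30 min = 53 h 11 min.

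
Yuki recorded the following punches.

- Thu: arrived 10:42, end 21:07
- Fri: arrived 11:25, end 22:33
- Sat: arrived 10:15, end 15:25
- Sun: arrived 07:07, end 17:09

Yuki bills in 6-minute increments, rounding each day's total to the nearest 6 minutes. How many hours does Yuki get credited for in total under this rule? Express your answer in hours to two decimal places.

36.70 hours

Thu: 10:42–21:07 = 10 h 25 min → rounds to 10 h 24 min
Fri: 11:25–22:33 = 11 h 8 min → rounds to 11 h 6 min
Sat: 10:15–15:25 = 5 h 10 min → rounds to 5 h 12 min
Sun: 07:07–17:09 = 10 h 2 min → rounds to 10 h 0 min
Total credited: 36 h 42 min.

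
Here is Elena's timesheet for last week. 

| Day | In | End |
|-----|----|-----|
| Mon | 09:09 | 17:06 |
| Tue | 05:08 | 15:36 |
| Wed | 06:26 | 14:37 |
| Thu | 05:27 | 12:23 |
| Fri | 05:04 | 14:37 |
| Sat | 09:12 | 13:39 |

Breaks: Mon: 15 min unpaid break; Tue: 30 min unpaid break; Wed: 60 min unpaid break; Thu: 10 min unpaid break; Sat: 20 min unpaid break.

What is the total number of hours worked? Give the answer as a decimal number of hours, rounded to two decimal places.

Mon: 09:09–17:06 = 7 h 57 min; less 15 min break → 7 h 42 min
Tue: 05:08–15:36 = 10 h 28 min; less 30 min break → 9 h 58 min
Wed: 06:26–14:37 = 8 h 11 min; less 60 min break → 7 h 11 min
Thu: 05:27–12:23 = 6 h 56 min; less 10 min break → 6 h 46 min
Fri: 05:04–14:37 = 9 h 33 min
Sat: 09:12–13:39 = 4 h 27 min; less 20 min break → 4 h 7 min
Total: 7 h 42 min + 9 h 58 min + 7 h 11 min + 6 h 46 min + 9 h 33 min + 4 h 7 min = 45 h 17 min.

45.28 hours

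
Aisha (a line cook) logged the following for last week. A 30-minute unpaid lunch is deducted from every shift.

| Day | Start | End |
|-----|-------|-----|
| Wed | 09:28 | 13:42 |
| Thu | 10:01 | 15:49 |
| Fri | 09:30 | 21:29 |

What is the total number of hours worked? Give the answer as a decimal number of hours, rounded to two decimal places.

20.52 hours

Wed: 09:28–13:42 = 4 h 14 min; less 30 min break → 3 h 44 min
Thu: 10:01–15:49 = 5 h 48 min; less 30 min break → 5 h 18 min
Fri: 09:30–21:29 = 11 h 59 min; less 30 min break → 11 h 29 min
Total: 3 h 44 min + 5 h 18 min + 11 h 29 min = 20 h 31 min.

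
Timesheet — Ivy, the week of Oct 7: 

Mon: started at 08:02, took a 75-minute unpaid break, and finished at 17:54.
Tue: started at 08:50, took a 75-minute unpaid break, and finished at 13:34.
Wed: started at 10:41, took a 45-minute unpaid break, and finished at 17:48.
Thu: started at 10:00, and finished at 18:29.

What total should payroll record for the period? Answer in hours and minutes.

Mon: 08:02–17:54 = 9 h 52 min; less 75 min break → 8 h 37 min
Tue: 08:50–13:34 = 4 h 44 min; less 75 min break → 3 h 29 min
Wed: 10:41–17:48 = 7 h 7 min; less 45 min break → 6 h 22 min
Thu: 10:00–18:29 = 8 h 29 min
Total: 8 h 37 min + 3 h 29 min + 6 h 22 min + 8 h 29 min = 26 h 57 min.

26 h 57 min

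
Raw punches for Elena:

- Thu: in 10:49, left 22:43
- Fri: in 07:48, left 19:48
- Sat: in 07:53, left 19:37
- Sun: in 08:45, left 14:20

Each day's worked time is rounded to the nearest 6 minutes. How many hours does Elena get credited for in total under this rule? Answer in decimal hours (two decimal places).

41.20 hours

Thu: 10:49–22:43 = 11 h 54 min → rounds to 11 h 54 min
Fri: 07:48–19:48 = 12 h 0 min → rounds to 12 h 0 min
Sat: 07:53–19:37 = 11 h 44 min → rounds to 11 h 42 min
Sun: 08:45–14:20 = 5 h 35 min → rounds to 5 h 36 min
Total credited: 41 h 12 min.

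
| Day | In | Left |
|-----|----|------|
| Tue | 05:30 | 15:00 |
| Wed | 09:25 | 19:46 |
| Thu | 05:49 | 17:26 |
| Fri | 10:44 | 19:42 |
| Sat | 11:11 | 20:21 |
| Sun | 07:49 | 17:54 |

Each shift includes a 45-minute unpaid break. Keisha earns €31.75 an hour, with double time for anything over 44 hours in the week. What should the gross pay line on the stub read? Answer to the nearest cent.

€2107.14

Tue: 05:30–15:00 = 9 h 30 min; less 45 min break → 8 h 45 min
Wed: 09:25–19:46 = 10 h 21 min; less 45 min break → 9 h 36 min
Thu: 05:49–17:26 = 11 h 37 min; less 45 min break → 10 h 52 min
Fri: 10:44–19:42 = 8 h 58 min; less 45 min break → 8 h 13 min
Sat: 11:11–20:21 = 9 h 10 min; less 45 min break → 8 h 25 min
Sun: 07:49–17:54 = 10 h 5 min; less 45 min break → 9 h 20 min
Total worked: 55 h 11 min = 3311 min.
Regular 44 h 0 min = 2640 min at €31.75/h; overtime 11 h 11 min = 671 min at €63.50/h.
Pay = (2640 × €31.75 + 671 × €63.50) ÷ 60 = €2107.14.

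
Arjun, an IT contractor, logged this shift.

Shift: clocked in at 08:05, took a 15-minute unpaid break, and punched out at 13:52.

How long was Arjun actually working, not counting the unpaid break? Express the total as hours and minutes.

Shift: 08:05–13:52 = 5 h 47 min; less 15 min break → 5 h 32 min

5 h 32 min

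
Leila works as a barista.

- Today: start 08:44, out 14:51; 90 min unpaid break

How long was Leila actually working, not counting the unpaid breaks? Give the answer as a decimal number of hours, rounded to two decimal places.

4.62 hours

Today: 08:44–14:51 = 6 h 7 min; less 90 min break → 4 h 37 min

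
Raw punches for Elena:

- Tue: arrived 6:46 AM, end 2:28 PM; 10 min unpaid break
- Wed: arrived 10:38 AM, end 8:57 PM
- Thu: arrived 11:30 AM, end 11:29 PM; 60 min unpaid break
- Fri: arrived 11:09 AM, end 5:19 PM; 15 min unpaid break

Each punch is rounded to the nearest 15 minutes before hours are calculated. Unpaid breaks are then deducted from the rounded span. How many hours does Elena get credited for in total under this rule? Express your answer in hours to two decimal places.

34.58 hours

Tue: in 6:46 AM→6:45 AM, out 2:28 PM→2:30 PM; 7 h 45 min − 10 min = 7 h 35 min
Wed: in 10:38 AM→10:45 AM, out 8:57 PM→9:00 PM; 10 h 15 min
Thu: in 11:30 AM→11:30 AM, out 11:29 PM→11:30 PM; 12 h 0 min − 60 min = 11 h 0 min
Fri: in 11:09 AM→11:15 AM, out 5:19 PM→5:15 PM; 6 h 0 min − 15 min = 5 h 45 min
Total credited: 34 h 35 min.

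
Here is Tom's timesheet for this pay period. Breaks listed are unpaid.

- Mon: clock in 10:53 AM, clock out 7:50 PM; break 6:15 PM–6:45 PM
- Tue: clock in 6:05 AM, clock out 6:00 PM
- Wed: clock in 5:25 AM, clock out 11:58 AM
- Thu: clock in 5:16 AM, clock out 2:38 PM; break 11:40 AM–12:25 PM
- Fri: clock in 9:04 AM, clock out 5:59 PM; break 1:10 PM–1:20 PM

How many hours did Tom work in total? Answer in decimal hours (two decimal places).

44.28 hours

Mon: 10:53 AM–7:50 PM = 8 h 57 min; less 30 min break → 8 h 27 min
Tue: 6:05 AM–6:00 PM = 11 h 55 min
Wed: 5:25 AM–11:58 AM = 6 h 33 min
Thu: 5:16 AM–2:38 PM = 9 h 22 min; less 45 min break → 8 h 37 min
Fri: 9:04 AM–5:59 PM = 8 h 55 min; less 10 min break → 8 h 45 min
Total: 8 h 27 min + 11 h 55 min + 6 h 33 min + 8 h 37 min + 8 h 45 min = 44 h 17 min.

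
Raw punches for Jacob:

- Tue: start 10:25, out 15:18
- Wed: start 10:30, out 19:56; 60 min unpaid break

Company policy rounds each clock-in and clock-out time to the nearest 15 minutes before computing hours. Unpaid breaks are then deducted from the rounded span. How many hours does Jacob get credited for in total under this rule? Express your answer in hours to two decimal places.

13.25 hours

Tue: in 10:25→10:30, out 15:18→15:15; 4 h 45 min
Wed: in 10:30→10:30, out 19:56→20:00; 9 h 30 min − 60 min = 8 h 30 min
Total credited: 13 h 15 min.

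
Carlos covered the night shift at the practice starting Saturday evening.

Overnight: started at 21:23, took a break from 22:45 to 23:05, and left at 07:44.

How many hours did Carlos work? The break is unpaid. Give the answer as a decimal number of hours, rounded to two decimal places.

10.02 hours

Overnight: 21:23 → midnight = 2 h 37 min; midnight → 07:44 = 7 h 44 min; span 10 h 21 min; less 20 min break → 10 h 1 min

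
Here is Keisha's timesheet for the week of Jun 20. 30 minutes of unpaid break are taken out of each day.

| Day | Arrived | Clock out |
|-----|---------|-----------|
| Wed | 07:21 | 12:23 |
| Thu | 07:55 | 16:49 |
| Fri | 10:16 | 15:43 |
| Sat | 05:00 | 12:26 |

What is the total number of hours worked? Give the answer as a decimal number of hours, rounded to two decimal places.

Wed: 07:21–12:23 = 5 h 2 min; less 30 min break → 4 h 32 min
Thu: 07:55–16:49 = 8 h 54 min; less 30 min break → 8 h 24 min
Fri: 10:16–15:43 = 5 h 27 min; less 30 min break → 4 h 57 min
Sat: 05:00–12:26 = 7 h 26 min; less 30 min break → 6 h 56 min
Total: 4 h 32 min + 8 h 24 min + 4 h 57 min + 6 h 56 min = 24 h 49 min.

24.82 hours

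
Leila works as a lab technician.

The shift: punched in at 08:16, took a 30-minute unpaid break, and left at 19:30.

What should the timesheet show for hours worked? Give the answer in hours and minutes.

The shift: 08:16–19:30 = 11 h 14 min; less 30 min break → 10 h 44 min

10 h 44 min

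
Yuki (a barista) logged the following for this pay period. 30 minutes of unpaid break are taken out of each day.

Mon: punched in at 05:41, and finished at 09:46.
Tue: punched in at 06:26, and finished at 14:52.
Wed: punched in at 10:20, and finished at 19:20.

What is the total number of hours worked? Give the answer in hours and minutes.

Mon: 05:41–09:46 = 4 h 5 min; less 30 min break → 3 h 35 min
Tue: 06:26–14:52 = 8 h 26 min; less 30 min break → 7 h 56 min
Wed: 10:20–19:20 = 9 h 0 min; less 30 min break → 8 h 30 min
Total: 3 h 35 min + 7 h 56 min + 8 h 30 min = 20 h 1 min.

20 h 1 min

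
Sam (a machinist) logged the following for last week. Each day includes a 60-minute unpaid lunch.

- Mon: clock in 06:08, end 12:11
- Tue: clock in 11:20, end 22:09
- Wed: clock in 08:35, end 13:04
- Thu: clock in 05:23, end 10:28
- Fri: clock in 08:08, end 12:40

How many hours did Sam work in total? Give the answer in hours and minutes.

25 h 58 min

Mon: 06:08–12:11 = 6 h 3 min; less 60 min break → 5 h 3 min
Tue: 11:20–22:09 = 10 h 49 min; less 60 min break → 9 h 49 min
Wed: 08:35–13:04 = 4 h 29 min; less 60 min break → 3 h 29 min
Thu: 05:23–10:28 = 5 h 5 min; less 60 min break → 4 h 5 min
Fri: 08:08–12:40 = 4 h 32 min; less 60 min break → 3 h 32 min
Total: 5 h 3 min + 9 h 49 min + 3 h 29 min + 4 h 5 min + 3 h 32 min = 25 h 58 min.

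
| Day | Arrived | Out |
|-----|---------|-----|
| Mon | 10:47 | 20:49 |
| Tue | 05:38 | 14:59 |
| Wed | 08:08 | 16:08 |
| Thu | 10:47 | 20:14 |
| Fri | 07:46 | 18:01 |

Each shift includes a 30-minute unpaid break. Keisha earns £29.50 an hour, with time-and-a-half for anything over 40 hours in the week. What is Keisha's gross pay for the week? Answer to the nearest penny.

Mon: 10:47–20:49 = 10 h 2 min; less 30 min break → 9 h 32 min
Tue: 05:38–14:59 = 9 h 21 min; less 30 min break → 8 h 51 min
Wed: 08:08–16:08 = 8 h 0 min; less 30 min break → 7 h 30 min
Thu: 10:47–20:14 = 9 h 27 min; less 30 min break → 8 h 57 min
Fri: 07:46–18:01 = 10 h 15 min; less 30 min break → 9 h 45 min
Total worked: 44 h 35 min = 2675 min.
Regular 40 h 0 min = 2400 min at £29.50/h; overtime 4 h 35 min = 275 min at £44.25/h.
Pay = (2400 × £29.50 + 275 × £44.25) ÷ 60 = £1382.81.

£1382.81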